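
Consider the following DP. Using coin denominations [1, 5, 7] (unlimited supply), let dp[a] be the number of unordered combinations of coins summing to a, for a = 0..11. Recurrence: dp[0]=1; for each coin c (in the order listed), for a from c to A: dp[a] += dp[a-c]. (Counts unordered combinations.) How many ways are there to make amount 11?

4

after  coin     0     1     2     3     4     5     6     7     8     9    10    11
          1     1     1     1     1     1     1     1     1     1     1     1     1
          5     1     1     1     1     1     2     2     2     2     2     3     3
          7     1     1     1     1     1     2     2     3     3     3     4     4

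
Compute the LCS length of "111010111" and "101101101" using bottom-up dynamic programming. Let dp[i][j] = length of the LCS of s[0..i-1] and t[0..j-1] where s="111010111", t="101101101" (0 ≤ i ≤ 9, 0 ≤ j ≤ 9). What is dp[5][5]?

4

   ''  1  0  1  1  0  1  1  0  1
''  0  0  0  0  0  0  0  0  0  0
 1  0  1  1  1  1  1  1  1  1  1
 1  0  1  1  2  2  2  2  2  2  2
 1  0  1  1  2  3  3  3  3  3  3
 0  0  1  2  2  3  4  4  4  4  4
 1  0  1  2  3  3  4  5  5  5  5
 0  0  1  2  3  3  4  5  5  6  6
 1  0  1  2  3  4  4  5  6  6  7
 1  0  1  2  3  4  4  5  6  6  7
 1  0  1  2  3  4  4  5  6  6  7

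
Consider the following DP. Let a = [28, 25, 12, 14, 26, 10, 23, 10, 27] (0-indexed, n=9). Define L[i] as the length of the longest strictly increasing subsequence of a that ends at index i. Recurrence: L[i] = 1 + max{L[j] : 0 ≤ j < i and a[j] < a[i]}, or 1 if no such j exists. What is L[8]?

   i    0    1    2    3    4    5    6    7    8
a[i]   28   25   12   14   26   10   23   10   27
L[i]    1    1    1    2    3    1    3    1    4

4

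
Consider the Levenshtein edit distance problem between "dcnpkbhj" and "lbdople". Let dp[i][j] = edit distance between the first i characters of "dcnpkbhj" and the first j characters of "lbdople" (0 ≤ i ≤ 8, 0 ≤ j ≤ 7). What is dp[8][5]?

8

   ''  l  b  d  o  p  l  e
''  0  1  2  3  4  5  6  7
 d  1  1  2  2  3  4  5  6
 c  2  2  2  3  3  4  5  6
 n  3  3  3  3  4  4  5  6
 p  4  4  4  4  4  4  5  6
 k  5  5  5  5  5  5  5  6
 b  6  6  5  6  6  6  6  6
 h  7  7  6  6  7  7  7  7
 j  8  8  7  7  7  8  8  8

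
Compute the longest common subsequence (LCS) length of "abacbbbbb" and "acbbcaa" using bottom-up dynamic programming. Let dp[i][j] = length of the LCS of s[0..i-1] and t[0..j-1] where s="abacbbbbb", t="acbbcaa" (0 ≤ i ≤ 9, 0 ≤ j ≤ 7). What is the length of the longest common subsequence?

4

   ''  a  c  b  b  c  a  a
''  0  0  0  0  0  0  0  0
 a  0  1  1  1  1  1  1  1
 b  0  1  1  2  2  2  2  2
 a  0  1  1  2  2  2  3  3
 c  0  1  2  2  2  3  3  3
 b  0  1  2  3  3  3  3  3
 b  0  1  2  3  4  4  4  4
 b  0  1  2  3  4  4  4  4
 b  0  1  2  3  4  4  4  4
 b  0  1  2  3  4  4  4  4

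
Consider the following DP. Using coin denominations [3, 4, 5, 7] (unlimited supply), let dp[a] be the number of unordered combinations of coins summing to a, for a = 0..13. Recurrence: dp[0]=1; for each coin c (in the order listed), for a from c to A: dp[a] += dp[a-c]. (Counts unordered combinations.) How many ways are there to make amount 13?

4

after  coin     0     1     2     3     4     5     6     7     8     9    10    11    12    13
          3     1     0     0     1     0     0     1     0     0     1     0     0     1     0
          4     1     0     0     1     1     0     1     1     1     1     1     1     2     1
          5     1     0     0     1     1     1     1     1     2     2     2     2     3     3
          7     1     0     0     1     1     1     1     2     2     2     3     3     4     4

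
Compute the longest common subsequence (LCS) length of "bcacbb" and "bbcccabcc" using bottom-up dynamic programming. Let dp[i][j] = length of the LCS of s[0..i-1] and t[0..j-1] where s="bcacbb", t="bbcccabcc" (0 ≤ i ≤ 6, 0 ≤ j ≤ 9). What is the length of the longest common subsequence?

4

   ''  b  b  c  c  c  a  b  c  c
''  0  0  0  0  0  0  0  0  0  0
 b  0  1  1  1  1  1  1  1  1  1
 c  0  1  1  2  2  2  2  2  2  2
 a  0  1  1  2  2  2  3  3  3  3
 c  0  1  1  2  3  3  3  3  4  4
 b  0  1  2  2  3  3  3  4  4  4
 b  0  1  2  2  3  3  3  4  4  4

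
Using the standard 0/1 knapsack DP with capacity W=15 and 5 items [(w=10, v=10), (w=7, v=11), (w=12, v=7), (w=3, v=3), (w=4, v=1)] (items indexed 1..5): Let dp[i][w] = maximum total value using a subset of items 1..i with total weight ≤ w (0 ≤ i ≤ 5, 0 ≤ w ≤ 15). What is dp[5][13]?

i\w   0   1   2   3   4   5   6   7   8   9  10  11  12  13  14  15
  0   0   0   0   0   0   0   0   0   0   0   0   0   0   0   0   0
  1   0   0   0   0   0   0   0   0   0   0  10  10  10  10  10  10
  2   0   0   0   0   0   0   0  11  11  11  11  11  11  11  11  11
  3   0   0   0   0   0   0   0  11  11  11  11  11  11  11  11  11
  4   0   0   0   3   3   3   3  11  11  11  14  14  14  14  14  14
  5   0   0   0   3   3   3   3  11  11  11  14  14  14  14  15  15

14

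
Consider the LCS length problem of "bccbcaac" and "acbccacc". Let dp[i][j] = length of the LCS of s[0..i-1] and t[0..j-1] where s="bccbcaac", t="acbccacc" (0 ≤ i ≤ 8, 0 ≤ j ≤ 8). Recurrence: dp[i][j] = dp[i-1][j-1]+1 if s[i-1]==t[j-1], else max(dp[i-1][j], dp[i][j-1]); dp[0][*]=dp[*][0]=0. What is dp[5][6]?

   ''  a  c  b  c  c  a  c  c
''  0  0  0  0  0  0  0  0  0
 b  0  0  0  1  1  1  1  1  1
 c  0  0  1  1  2  2  2  2  2
 c  0  0  1  1  2  3  3  3  3
 b  0  0  1  2  2  3  3  3  3
 c  0  0  1  2  3  3  3  4  4
 a  0  1  1  2  3  3  4  4  4
 a  0  1  1  2  3  3  4  4  4
 c  0  1  2  2  3  4  4  5  5

3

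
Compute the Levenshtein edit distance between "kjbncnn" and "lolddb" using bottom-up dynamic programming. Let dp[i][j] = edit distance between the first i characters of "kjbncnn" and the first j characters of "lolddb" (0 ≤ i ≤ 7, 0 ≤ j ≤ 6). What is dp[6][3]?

6

   ''  l  o  l  d  d  b
''  0  1  2  3  4  5  6
 k  1  1  2  3  4  5  6
 j  2  2  2  3  4  5  6
 b  3  3  3  3  4  5  5
 n  4  4  4  4  4  5  6
 c  5  5  5  5  5  5  6
 n  6  6  6  6  6  6  6
 n  7  7  7  7  7  7  7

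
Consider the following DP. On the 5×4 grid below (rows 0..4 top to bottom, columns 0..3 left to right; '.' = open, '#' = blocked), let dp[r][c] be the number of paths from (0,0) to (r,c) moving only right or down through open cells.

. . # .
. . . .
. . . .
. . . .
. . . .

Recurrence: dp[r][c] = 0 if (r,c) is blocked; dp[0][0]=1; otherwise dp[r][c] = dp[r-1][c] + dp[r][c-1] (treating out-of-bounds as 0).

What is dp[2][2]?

r\c   0   1   2   3
  0   1   1   0   0
  1   1   2   2   2
  2   1   3   5   7
  3   1   4   9  16
  4   1   5  14  30

5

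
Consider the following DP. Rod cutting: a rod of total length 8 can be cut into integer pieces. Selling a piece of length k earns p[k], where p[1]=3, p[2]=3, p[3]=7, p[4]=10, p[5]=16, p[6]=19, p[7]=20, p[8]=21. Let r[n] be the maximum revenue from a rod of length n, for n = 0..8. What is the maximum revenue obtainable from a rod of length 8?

   n    0    1    2    3    4    5    6    7    8
r[n]    0    3    6    9   12   16   19   22   25

25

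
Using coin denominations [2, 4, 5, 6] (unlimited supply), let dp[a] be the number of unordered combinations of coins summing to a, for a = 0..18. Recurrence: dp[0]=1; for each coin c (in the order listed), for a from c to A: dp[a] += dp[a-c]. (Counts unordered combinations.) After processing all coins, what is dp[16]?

13

after  coin     0     1     2     3     4     5     6     7     8     9    10    11    12    13    14    15    16    17    18
          2     1     0     1     0     1     0     1     0     1     0     1     0     1     0     1     0     1     0     1
          4     1     0     1     0     2     0     2     0     3     0     3     0     4     0     4     0     5     0     5
          5     1     0     1     0     2     1     2     1     3     2     4     2     5     3     6     4     7     5     8
          6     1     0     1     0     2     1     3     1     4     2     6     3     8     4    10     6    13     8    16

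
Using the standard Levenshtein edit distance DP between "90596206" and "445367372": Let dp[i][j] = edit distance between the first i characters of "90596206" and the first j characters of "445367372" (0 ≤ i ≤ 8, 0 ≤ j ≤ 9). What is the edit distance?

   ''  4  4  5  3  6  7  3  7  2
''  0  1  2  3  4  5  6  7  8  9
 9  1  1  2  3  4  5  6  7  8  9
 0  2  2  2  3  4  5  6  7  8  9
 5  3  3  3  2  3  4  5  6  7  8
 9  4  4  4  3  3  4  5  6  7  8
 6  5  5  5  4  4  3  4  5  6  7
 2  6  6  6  5  5  4  4  5  6  6
 0  7  7  7  6  6  5  5  5  6  7
 6  8  8  8  7  7  6  6  6  6  7

7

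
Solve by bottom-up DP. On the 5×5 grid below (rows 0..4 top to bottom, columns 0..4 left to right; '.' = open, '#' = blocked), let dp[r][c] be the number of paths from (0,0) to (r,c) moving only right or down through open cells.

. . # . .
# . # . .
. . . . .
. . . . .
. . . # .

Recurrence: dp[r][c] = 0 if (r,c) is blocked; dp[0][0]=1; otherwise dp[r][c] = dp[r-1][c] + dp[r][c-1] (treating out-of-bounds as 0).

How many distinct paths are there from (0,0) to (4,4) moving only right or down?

r\c   0   1   2   3   4
  0   1   1   0   0   0
  1   0   1   0   0   0
  2   0   1   1   1   1
  3   0   1   2   3   4
  4   0   1   3   0   4

4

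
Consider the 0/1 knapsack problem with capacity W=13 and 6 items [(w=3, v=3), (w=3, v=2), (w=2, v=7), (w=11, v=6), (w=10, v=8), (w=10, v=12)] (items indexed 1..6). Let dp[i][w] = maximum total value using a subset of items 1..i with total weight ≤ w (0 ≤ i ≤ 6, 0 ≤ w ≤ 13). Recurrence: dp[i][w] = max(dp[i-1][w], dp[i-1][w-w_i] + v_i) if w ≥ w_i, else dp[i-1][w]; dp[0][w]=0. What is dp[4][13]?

i\w   0   1   2   3   4   5   6   7   8   9  10  11  12  13
  0   0   0   0   0   0   0   0   0   0   0   0   0   0   0
  1   0   0   0   3   3   3   3   3   3   3   3   3   3   3
  2   0   0   0   3   3   3   5   5   5   5   5   5   5   5
  3   0   0   7   7   7  10  10  10  12  12  12  12  12  12
  4   0   0   7   7   7  10  10  10  12  12  12  12  12  13
  5   0   0   7   7   7  10  10  10  12  12  12  12  15  15
  6   0   0   7   7   7  10  10  10  12  12  12  12  19  19

13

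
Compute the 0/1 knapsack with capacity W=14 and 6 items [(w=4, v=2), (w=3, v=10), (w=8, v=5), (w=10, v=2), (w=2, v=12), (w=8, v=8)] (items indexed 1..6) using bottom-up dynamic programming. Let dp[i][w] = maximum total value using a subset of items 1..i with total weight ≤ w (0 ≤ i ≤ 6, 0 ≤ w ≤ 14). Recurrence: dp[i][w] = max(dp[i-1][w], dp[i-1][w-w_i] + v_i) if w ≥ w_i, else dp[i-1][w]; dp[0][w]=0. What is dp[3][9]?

12

i\w   0   1   2   3   4   5   6   7   8   9  10  11  12  13  14
  0   0   0   0   0   0   0   0   0   0   0   0   0   0   0   0
  1   0   0   0   0   2   2   2   2   2   2   2   2   2   2   2
  2   0   0   0  10  10  10  10  12  12  12  12  12  12  12  12
  3   0   0   0  10  10  10  10  12  12  12  12  15  15  15  15
  4   0   0   0  10  10  10  10  12  12  12  12  15  15  15  15
  5   0   0  12  12  12  22  22  22  22  24  24  24  24  27  27
  6   0   0  12  12  12  22  22  22  22  24  24  24  24  30  30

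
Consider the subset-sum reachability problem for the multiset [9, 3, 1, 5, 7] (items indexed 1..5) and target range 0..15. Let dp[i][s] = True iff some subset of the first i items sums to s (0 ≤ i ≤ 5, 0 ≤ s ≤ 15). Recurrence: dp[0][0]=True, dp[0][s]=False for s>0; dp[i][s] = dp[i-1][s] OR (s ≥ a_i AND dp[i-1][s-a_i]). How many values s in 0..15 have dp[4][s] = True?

13

i\s   0   1   2   3   4   5   6   7   8   9  10  11  12  13  14  15
  0   T   F   F   F   F   F   F   F   F   F   F   F   F   F   F   F
  1   T   F   F   F   F   F   F   F   F   T   F   F   F   F   F   F
  2   T   F   F   T   F   F   F   F   F   T   F   F   T   F   F   F
  3   T   T   F   T   T   F   F   F   F   T   T   F   T   T   F   F
  4   T   T   F   T   T   T   T   F   T   T   T   F   T   T   T   T
  5   T   T   F   T   T   T   T   T   T   T   T   T   T   T   T   T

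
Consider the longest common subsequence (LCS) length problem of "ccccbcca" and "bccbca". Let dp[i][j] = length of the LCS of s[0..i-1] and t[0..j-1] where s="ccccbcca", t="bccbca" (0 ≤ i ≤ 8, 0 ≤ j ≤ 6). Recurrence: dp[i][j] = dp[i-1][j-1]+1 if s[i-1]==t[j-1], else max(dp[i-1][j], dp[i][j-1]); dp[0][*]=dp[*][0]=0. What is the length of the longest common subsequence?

   ''  b  c  c  b  c  a
''  0  0  0  0  0  0  0
 c  0  0  1  1  1  1  1
 c  0  0  1  2  2  2  2
 c  0  0  1  2  2  3  3
 c  0  0  1  2  2  3  3
 b  0  1  1  2  3  3  3
 c  0  1  2  2  3  4  4
 c  0  1  2  3  3  4  4
 a  0  1  2  3  3  4  5

5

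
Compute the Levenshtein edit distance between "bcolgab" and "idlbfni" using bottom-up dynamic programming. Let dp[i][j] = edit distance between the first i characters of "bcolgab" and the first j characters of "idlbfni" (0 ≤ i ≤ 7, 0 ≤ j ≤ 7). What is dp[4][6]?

   ''  i  d  l  b  f  n  i
''  0  1  2  3  4  5  6  7
 b  1  1  2  3  3  4  5  6
 c  2  2  2  3  4  4  5  6
 o  3  3  3  3  4  5  5  6
 l  4  4  4  3  4  5  6  6
 g  5  5  5  4  4  5  6  7
 a  6  6  6  5  5  5  6  7
 b  7  7  7  6  5  6  6  7

6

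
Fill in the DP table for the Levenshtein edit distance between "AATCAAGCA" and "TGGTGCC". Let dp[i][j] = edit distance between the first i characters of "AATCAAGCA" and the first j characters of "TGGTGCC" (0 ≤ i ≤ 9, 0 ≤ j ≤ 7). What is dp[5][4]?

   ''  T  G  G  T  G  C  C
''  0  1  2  3  4  5  6  7
 A  1  1  2  3  4  5  6  7
 A  2  2  2  3  4  5  6  7
 T  3  2  3  3  3  4  5  6
 C  4  3  3  4  4  4  4  5
 A  5  4  4  4  5  5  5  5
 A  6  5  5  5  5  6  6  6
 G  7  6  5  5  6  5  6  7
 C  8  7  6  6  6  6  5  6
 A  9  8  7  7  7  7  6  6

5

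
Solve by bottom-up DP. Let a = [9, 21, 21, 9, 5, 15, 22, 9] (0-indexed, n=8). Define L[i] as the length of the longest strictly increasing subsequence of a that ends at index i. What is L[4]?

   i    0    1    2    3    4    5    6    7
a[i]    9   21   21    9    5   15   22    9
L[i]    1    2    2    1    1    2    3    2

1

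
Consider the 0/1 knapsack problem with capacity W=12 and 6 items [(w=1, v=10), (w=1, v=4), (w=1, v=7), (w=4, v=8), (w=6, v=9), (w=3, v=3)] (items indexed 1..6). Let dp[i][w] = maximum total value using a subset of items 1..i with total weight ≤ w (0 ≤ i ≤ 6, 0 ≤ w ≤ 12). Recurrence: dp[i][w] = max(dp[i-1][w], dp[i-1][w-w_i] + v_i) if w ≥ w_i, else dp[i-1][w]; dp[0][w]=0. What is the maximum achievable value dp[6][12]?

i\w   0   1   2   3   4   5   6   7   8   9  10  11  12
  0   0   0   0   0   0   0   0   0   0   0   0   0   0
  1   0  10  10  10  10  10  10  10  10  10  10  10  10
  2   0  10  14  14  14  14  14  14  14  14  14  14  14
  3   0  10  17  21  21  21  21  21  21  21  21  21  21
  4   0  10  17  21  21  21  25  29  29  29  29  29  29
  5   0  10  17  21  21  21  25  29  29  30  30  30  34
  6   0  10  17  21  21  21  25  29  29  30  32  32  34

34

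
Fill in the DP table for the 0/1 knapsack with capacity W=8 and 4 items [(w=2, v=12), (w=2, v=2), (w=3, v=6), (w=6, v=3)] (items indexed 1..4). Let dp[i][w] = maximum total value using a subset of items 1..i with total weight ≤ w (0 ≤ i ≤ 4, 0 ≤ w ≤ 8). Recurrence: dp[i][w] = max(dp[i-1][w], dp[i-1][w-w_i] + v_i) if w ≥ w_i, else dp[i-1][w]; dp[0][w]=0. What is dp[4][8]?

i\w   0   1   2   3   4   5   6   7   8
  0   0   0   0   0   0   0   0   0   0
  1   0   0  12  12  12  12  12  12  12
  2   0   0  12  12  14  14  14  14  14
  3   0   0  12  12  14  18  18  20  20
  4   0   0  12  12  14  18  18  20  20

20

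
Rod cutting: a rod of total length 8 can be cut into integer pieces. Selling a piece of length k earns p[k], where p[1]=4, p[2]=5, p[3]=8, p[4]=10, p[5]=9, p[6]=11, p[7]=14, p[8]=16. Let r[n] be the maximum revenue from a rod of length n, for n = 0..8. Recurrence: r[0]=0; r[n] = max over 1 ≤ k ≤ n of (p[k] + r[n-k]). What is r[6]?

24

   n    0    1    2    3    4    5    6    7    8
r[n]    0    4    8   12   16   20   24   28   32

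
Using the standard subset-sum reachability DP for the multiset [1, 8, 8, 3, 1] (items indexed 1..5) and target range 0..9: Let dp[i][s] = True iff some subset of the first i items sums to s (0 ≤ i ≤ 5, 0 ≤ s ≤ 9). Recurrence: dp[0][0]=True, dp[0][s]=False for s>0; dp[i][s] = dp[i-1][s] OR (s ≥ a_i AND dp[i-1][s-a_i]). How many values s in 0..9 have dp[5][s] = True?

i\s   0   1   2   3   4   5   6   7   8   9
  0   T   F   F   F   F   F   F   F   F   F
  1   T   T   F   F   F   F   F   F   F   F
  2   T   T   F   F   F   F   F   F   T   T
  3   T   T   F   F   F   F   F   F   T   T
  4   T   T   F   T   T   F   F   F   T   T
  5   T   T   T   T   T   T   F   F   T   T

8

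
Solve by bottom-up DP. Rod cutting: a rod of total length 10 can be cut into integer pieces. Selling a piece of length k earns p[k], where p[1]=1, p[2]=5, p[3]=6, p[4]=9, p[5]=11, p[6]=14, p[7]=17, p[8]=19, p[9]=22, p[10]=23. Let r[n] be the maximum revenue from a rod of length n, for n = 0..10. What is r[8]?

   n    0    1    2    3    4    5    6    7    8    9   10
r[n]    0    1    5    6   10   11   15   17   20   22   25

20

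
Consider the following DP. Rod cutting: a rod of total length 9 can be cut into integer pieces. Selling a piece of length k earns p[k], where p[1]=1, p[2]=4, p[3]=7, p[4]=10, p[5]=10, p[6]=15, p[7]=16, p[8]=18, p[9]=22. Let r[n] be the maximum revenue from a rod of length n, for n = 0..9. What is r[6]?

15

   n    0    1    2    3    4    5    6    7    8    9
r[n]    0    1    4    7   10   11   15   17   20   22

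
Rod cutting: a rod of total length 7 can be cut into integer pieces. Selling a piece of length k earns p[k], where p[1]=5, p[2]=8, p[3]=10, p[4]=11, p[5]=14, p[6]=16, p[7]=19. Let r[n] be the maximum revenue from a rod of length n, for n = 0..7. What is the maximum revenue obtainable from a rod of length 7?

35

   n    0    1    2    3    4    5    6    7
r[n]    0    5   10   15   20   25   30   35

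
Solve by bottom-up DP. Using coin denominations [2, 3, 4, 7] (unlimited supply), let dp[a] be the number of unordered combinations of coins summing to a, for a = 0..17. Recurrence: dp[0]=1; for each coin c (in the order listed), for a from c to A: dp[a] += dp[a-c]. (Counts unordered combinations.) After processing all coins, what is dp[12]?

8

after  coin     0     1     2     3     4     5     6     7     8     9    10    11    12    13    14    15    16    17
          2     1     0     1     0     1     0     1     0     1     0     1     0     1     0     1     0     1     0
          3     1     0     1     1     1     1     2     1     2     2     2     2     3     2     3     3     3     3
          4     1     0     1     1     2     1     3     2     4     3     5     4     7     5     8     7    10     8
          7     1     0     1     1     2     1     3     3     4     4     6     6     8     8    11    11    14    14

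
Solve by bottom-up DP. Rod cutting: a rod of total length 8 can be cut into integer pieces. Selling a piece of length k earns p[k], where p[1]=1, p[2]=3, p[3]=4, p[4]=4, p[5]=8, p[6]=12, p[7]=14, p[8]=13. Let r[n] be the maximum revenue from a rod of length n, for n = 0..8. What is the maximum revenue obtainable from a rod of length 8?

   n    0    1    2    3    4    5    6    7    8
r[n]    0    1    3    4    6    8   12   14   15

15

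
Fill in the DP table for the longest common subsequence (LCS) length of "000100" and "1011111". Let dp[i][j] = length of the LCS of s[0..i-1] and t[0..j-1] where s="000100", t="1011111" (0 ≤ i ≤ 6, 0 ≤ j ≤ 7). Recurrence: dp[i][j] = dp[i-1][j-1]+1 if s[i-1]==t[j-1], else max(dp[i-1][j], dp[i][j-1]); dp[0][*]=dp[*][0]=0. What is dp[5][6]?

   ''  1  0  1  1  1  1  1
''  0  0  0  0  0  0  0  0
 0  0  0  1  1  1  1  1  1
 0  0  0  1  1  1  1  1  1
 0  0  0  1  1  1  1  1  1
 1  0  1  1  2  2  2  2  2
 0  0  1  2  2  2  2  2  2
 0  0  1  2  2  2  2  2  2

2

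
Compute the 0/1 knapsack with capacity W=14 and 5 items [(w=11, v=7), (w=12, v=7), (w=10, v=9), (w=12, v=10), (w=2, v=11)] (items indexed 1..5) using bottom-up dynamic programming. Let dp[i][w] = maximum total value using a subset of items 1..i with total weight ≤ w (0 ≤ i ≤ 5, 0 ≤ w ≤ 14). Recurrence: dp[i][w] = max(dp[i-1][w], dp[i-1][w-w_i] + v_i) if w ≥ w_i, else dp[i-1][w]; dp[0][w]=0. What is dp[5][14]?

21

i\w   0   1   2   3   4   5   6   7   8   9  10  11  12  13  14
  0   0   0   0   0   0   0   0   0   0   0   0   0   0   0   0
  1   0   0   0   0   0   0   0   0   0   0   0   7   7   7   7
  2   0   0   0   0   0   0   0   0   0   0   0   7   7   7   7
  3   0   0   0   0   0   0   0   0   0   0   9   9   9   9   9
  4   0   0   0   0   0   0   0   0   0   0   9   9  10  10  10
  5   0   0  11  11  11  11  11  11  11  11  11  11  20  20  21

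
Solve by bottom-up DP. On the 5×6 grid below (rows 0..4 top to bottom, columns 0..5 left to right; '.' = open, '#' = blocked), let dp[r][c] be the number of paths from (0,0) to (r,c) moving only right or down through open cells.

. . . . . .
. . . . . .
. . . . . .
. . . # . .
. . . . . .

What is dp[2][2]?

6

r\c   0   1   2   3   4   5
  0   1   1   1   1   1   1
  1   1   2   3   4   5   6
  2   1   3   6  10  15  21
  3   1   4  10   0  15  36
  4   1   5  15  15  30  66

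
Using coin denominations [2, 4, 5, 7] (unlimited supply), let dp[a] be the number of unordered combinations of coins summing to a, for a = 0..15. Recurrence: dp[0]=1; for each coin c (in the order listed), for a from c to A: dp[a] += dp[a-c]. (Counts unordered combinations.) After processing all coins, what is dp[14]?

after  coin     0     1     2     3     4     5     6     7     8     9    10    11    12    13    14    15
          2     1     0     1     0     1     0     1     0     1     0     1     0     1     0     1     0
          4     1     0     1     0     2     0     2     0     3     0     3     0     4     0     4     0
          5     1     0     1     0     2     1     2     1     3     2     4     2     5     3     6     4
          7     1     0     1     0     2     1     2     2     3     3     4     4     6     5     8     7

8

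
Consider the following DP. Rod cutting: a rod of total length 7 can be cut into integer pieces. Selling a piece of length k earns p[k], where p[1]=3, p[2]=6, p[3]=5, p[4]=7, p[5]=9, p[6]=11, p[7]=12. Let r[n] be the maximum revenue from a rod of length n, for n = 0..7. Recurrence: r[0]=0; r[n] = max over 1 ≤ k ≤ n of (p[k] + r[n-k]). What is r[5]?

15

   n    0    1    2    3    4    5    6    7
r[n]    0    3    6    9   12   15   18   21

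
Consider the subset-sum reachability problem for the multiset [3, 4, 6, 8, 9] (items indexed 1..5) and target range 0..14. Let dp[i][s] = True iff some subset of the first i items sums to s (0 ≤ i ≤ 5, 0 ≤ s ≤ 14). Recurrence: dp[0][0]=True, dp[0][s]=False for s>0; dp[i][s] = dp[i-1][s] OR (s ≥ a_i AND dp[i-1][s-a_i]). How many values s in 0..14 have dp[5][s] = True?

12

i\s   0   1   2   3   4   5   6   7   8   9  10  11  12  13  14
  0   T   F   F   F   F   F   F   F   F   F   F   F   F   F   F
  1   T   F   F   T   F   F   F   F   F   F   F   F   F   F   F
  2   T   F   F   T   T   F   F   T   F   F   F   F   F   F   F
  3   T   F   F   T   T   F   T   T   F   T   T   F   F   T   F
  4   T   F   F   T   T   F   T   T   T   T   T   T   T   T   T
  5   T   F   F   T   T   F   T   T   T   T   T   T   T   T   T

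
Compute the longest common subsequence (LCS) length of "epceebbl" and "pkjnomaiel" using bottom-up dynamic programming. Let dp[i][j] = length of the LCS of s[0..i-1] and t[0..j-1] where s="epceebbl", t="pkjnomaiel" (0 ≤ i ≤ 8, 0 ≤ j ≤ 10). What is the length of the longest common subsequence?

3

   ''  p  k  j  n  o  m  a  i  e  l
''  0  0  0  0  0  0  0  0  0  0  0
 e  0  0  0  0  0  0  0  0  0  1  1
 p  0  1  1  1  1  1  1  1  1  1  1
 c  0  1  1  1  1  1  1  1  1  1  1
 e  0  1  1  1  1  1  1  1  1  2  2
 e  0  1  1  1  1  1  1  1  1  2  2
 b  0  1  1  1  1  1  1  1  1  2  2
 b  0  1  1  1  1  1  1  1  1  2  2
 l  0  1  1  1  1  1  1  1  1  2  3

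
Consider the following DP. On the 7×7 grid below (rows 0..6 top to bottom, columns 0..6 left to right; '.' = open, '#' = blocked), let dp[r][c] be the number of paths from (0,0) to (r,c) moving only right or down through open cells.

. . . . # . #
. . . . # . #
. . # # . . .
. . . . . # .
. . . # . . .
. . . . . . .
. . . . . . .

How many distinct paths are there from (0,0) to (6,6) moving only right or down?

r\c   0   1   2   3   4   5   6
  0   1   1   1   1   0   0   0
  1   1   2   3   4   0   0   0
  2   1   3   0   0   0   0   0
  3   1   4   4   4   4   0   0
  4   1   5   9   0   4   4   4
  5   1   6  15  15  19  23  27
  6   1   7  22  37  56  79 106

106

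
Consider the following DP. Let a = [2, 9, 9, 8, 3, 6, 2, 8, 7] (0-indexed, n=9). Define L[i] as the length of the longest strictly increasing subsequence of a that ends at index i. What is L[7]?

   i    0    1    2    3    4    5    6    7    8
a[i]    2    9    9    8    3    6    2    8    7
L[i]    1    2    2    2    2    3    1    4    4

4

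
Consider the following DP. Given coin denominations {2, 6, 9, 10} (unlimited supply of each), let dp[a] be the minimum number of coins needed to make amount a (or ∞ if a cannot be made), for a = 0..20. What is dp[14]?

3

 a  0  1  2  3  4  5  6  7  8  9 10 11 12 13 14 15 16 17 18 19 20
dp  0  -  1  -  2  -  1  -  2  1  1  2  2  3  3  2  2  3  2  2  2
(- denotes ∞ / unreachable)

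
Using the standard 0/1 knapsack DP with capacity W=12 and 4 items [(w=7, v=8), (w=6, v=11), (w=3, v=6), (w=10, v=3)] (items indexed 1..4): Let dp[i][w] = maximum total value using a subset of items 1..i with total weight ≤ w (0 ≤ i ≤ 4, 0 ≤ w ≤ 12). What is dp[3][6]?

i\w   0   1   2   3   4   5   6   7   8   9  10  11  12
  0   0   0   0   0   0   0   0   0   0   0   0   0   0
  1   0   0   0   0   0   0   0   8   8   8   8   8   8
  2   0   0   0   0   0   0  11  11  11  11  11  11  11
  3   0   0   0   6   6   6  11  11  11  17  17  17  17
  4   0   0   0   6   6   6  11  11  11  17  17  17  17

11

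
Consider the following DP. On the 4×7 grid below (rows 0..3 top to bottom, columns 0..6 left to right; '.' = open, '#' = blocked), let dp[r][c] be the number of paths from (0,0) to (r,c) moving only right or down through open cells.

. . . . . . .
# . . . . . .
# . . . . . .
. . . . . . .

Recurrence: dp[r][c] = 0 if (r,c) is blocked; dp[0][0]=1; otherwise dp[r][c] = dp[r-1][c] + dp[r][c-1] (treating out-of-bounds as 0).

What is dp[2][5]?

15

r\c   0   1   2   3   4   5   6
  0   1   1   1   1   1   1   1
  1   0   1   2   3   4   5   6
  2   0   1   3   6  10  15  21
  3   0   1   4  10  20  35  56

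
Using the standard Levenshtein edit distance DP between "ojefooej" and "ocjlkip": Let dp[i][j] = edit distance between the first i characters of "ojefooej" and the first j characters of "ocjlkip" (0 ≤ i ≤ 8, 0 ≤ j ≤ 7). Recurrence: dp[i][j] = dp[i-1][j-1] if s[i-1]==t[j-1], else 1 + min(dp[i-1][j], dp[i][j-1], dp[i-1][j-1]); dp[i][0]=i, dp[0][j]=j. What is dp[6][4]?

   ''  o  c  j  l  k  i  p
''  0  1  2  3  4  5  6  7
 o  1  0  1  2  3  4  5  6
 j  2  1  1  1  2  3  4  5
 e  3  2  2  2  2  3  4  5
 f  4  3  3  3  3  3  4  5
 o  5  4  4  4  4  4  4  5
 o  6  5  5  5  5  5  5  5
 e  7  6  6  6  6  6  6  6
 j  8  7  7  6  7  7  7  7

5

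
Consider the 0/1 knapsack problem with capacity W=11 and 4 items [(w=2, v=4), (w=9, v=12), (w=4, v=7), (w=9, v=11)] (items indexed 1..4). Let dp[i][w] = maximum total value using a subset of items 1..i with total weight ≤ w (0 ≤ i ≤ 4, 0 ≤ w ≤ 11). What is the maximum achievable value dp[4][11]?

16

i\w   0   1   2   3   4   5   6   7   8   9  10  11
  0   0   0   0   0   0   0   0   0   0   0   0   0
  1   0   0   4   4   4   4   4   4   4   4   4   4
  2   0   0   4   4   4   4   4   4   4  12  12  16
  3   0   0   4   4   7   7  11  11  11  12  12  16
  4   0   0   4   4   7   7  11  11  11  12  12  16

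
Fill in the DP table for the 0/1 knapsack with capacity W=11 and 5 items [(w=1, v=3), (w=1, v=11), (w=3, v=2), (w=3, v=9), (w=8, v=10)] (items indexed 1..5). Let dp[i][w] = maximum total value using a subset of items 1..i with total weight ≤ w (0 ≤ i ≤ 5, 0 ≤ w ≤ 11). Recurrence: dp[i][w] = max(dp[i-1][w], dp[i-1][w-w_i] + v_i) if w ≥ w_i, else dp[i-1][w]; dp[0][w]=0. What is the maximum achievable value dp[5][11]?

i\w   0   1   2   3   4   5   6   7   8   9  10  11
  0   0   0   0   0   0   0   0   0   0   0   0   0
  1   0   3   3   3   3   3   3   3   3   3   3   3
  2   0  11  14  14  14  14  14  14  14  14  14  14
  3   0  11  14  14  14  16  16  16  16  16  16  16
  4   0  11  14  14  20  23  23  23  25  25  25  25
  5   0  11  14  14  20  23  23  23  25  25  25  25

25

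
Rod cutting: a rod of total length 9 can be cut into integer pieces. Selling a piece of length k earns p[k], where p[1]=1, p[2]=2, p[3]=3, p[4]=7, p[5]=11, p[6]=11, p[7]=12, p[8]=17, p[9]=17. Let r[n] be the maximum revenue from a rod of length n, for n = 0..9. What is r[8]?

17

   n    0    1    2    3    4    5    6    7    8    9
r[n]    0    1    2    3    7   11   12   13   17   18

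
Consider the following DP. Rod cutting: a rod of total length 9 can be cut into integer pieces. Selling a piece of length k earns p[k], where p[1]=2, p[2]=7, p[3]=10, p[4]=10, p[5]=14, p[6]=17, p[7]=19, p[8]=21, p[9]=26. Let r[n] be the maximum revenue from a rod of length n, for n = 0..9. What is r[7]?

24

   n    0    1    2    3    4    5    6    7    8    9
r[n]    0    2    7   10   14   17   21   24   28   31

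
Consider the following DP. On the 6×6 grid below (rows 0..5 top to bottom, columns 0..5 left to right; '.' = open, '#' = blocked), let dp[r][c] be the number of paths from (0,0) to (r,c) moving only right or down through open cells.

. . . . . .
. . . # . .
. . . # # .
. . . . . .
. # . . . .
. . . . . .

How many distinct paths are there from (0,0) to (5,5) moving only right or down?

103

r\c   0   1   2   3   4   5
  0   1   1   1   1   1   1
  1   1   2   3   0   1   2
  2   1   3   6   0   0   2
  3   1   4  10  10  10  12
  4   1   0  10  20  30  42
  5   1   1  11  31  61 103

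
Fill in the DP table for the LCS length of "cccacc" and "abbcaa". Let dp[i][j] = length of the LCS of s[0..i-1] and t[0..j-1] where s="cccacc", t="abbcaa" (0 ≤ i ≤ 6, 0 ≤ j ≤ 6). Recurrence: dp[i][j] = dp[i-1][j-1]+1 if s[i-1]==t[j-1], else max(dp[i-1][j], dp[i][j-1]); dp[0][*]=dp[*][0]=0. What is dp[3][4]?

   ''  a  b  b  c  a  a
''  0  0  0  0  0  0  0
 c  0  0  0  0  1  1  1
 c  0  0  0  0  1  1  1
 c  0  0  0  0  1  1  1
 a  0  1  1  1  1  2  2
 c  0  1  1  1  2  2  2
 c  0  1  1  1  2  2  2

1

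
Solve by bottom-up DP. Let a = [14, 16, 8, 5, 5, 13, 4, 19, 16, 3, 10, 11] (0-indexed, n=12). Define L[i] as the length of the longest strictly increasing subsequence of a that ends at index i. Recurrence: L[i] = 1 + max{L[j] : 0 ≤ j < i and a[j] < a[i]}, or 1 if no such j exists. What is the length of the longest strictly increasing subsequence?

3

   i    0    1    2    3    4    5    6    7    8    9   10   11
a[i]   14   16    8    5    5   13    4   19   16    3   10   11
L[i]    1    2    1    1    1    2    1    3    3    1    2    3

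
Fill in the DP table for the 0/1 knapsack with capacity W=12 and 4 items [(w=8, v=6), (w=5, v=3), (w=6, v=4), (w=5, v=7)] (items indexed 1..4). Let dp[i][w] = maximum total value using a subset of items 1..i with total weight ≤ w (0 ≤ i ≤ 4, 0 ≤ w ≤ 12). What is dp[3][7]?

4

i\w   0   1   2   3   4   5   6   7   8   9  10  11  12
  0   0   0   0   0   0   0   0   0   0   0   0   0   0
  1   0   0   0   0   0   0   0   0   6   6   6   6   6
  2   0   0   0   0   0   3   3   3   6   6   6   6   6
  3   0   0   0   0   0   3   4   4   6   6   6   7   7
  4   0   0   0   0   0   7   7   7   7   7  10  11  11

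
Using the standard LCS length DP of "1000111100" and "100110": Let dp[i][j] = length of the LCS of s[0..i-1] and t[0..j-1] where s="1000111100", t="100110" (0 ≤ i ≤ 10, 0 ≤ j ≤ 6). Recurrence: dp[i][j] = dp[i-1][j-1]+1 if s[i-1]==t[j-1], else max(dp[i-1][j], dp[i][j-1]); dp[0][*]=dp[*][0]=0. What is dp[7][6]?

   ''  1  0  0  1  1  0
''  0  0  0  0  0  0  0
 1  0  1  1  1  1  1  1
 0  0  1  2  2  2  2  2
 0  0  1  2  3  3  3  3
 0  0  1  2  3  3  3  4
 1  0  1  2  3  4  4  4
 1  0  1  2  3  4  5  5
 1  0  1  2  3  4  5  5
 1  0  1  2  3  4  5  5
 0  0  1  2  3  4  5  6
 0  0  1  2  3  4  5  6

5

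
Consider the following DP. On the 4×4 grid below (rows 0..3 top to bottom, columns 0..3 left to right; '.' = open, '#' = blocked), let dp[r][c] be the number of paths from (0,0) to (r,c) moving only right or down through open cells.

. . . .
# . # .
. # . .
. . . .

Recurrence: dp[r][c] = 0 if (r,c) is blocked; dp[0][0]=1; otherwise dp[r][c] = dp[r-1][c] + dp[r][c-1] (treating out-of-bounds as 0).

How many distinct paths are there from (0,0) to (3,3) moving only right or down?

r\c   0   1   2   3
  0   1   1   1   1
  1   0   1   0   1
  2   0   0   0   1
  3   0   0   0   1

1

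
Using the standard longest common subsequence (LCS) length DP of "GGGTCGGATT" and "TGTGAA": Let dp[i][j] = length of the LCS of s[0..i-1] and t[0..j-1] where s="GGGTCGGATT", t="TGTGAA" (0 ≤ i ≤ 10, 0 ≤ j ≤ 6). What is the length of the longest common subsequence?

   ''  T  G  T  G  A  A
''  0  0  0  0  0  0  0
 G  0  0  1  1  1  1  1
 G  0  0  1  1  2  2  2
 G  0  0  1  1  2  2  2
 T  0  1  1  2  2  2  2
 C  0  1  1  2  2  2  2
 G  0  1  2  2  3  3  3
 G  0  1  2  2  3  3  3
 A  0  1  2  2  3  4  4
 T  0  1  2  3  3  4  4
 T  0  1  2  3  3  4  4

4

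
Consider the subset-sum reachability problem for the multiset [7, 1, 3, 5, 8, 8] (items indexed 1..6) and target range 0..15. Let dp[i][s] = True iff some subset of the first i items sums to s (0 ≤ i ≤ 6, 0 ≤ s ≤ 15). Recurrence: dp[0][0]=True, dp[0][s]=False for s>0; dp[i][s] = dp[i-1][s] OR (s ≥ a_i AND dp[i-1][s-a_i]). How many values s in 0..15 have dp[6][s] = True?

i\s   0   1   2   3   4   5   6   7   8   9  10  11  12  13  14  15
  0   T   F   F   F   F   F   F   F   F   F   F   F   F   F   F   F
  1   T   F   F   F   F   F   F   T   F   F   F   F   F   F   F   F
  2   T   T   F   F   F   F   F   T   T   F   F   F   F   F   F   F
  3   T   T   F   T   T   F   F   T   T   F   T   T   F   F   F   F
  4   T   T   F   T   T   T   T   T   T   T   T   T   T   T   F   T
  5   T   T   F   T   T   T   T   T   T   T   T   T   T   T   T   T
  6   T   T   F   T   T   T   T   T   T   T   T   T   T   T   T   T

15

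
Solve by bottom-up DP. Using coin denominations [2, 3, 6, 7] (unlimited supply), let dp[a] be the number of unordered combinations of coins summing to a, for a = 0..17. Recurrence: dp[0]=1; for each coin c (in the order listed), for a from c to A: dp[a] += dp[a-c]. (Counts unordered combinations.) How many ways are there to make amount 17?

after  coin     0     1     2     3     4     5     6     7     8     9    10    11    12    13    14    15    16    17
          2     1     0     1     0     1     0     1     0     1     0     1     0     1     0     1     0     1     0
          3     1     0     1     1     1     1     2     1     2     2     2     2     3     2     3     3     3     3
          6     1     0     1     1     1     1     3     1     3     3     3     3     6     3     6     6     6     6
          7     1     0     1     1     1     1     3     2     3     4     4     4     7     6     8     9    10    10

10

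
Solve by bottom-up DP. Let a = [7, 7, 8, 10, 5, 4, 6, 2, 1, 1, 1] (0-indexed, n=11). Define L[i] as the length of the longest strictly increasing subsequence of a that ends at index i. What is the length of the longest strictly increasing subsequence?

3

   i    0    1    2    3    4    5    6    7    8    9   10
a[i]    7    7    8   10    5    4    6    2    1    1    1
L[i]    1    1    2    3    1    1    2    1    1    1    1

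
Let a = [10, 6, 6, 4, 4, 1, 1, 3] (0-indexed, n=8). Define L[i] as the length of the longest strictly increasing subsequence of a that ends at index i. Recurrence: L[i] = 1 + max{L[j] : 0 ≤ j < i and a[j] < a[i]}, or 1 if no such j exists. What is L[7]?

   i    0    1    2    3    4    5    6    7
a[i]   10    6    6    4    4    1    1    3
L[i]    1    1    1    1    1    1    1    2

2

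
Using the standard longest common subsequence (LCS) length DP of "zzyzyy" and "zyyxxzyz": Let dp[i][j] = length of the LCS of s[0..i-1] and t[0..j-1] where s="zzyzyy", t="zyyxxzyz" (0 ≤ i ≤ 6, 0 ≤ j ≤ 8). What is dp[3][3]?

2

   ''  z  y  y  x  x  z  y  z
''  0  0  0  0  0  0  0  0  0
 z  0  1  1  1  1  1  1  1  1
 z  0  1  1  1  1  1  2  2  2
 y  0  1  2  2  2  2  2  3  3
 z  0  1  2  2  2  2  3  3  4
 y  0  1  2  3  3  3  3  4  4
 y  0  1  2  3  3  3  3  4  4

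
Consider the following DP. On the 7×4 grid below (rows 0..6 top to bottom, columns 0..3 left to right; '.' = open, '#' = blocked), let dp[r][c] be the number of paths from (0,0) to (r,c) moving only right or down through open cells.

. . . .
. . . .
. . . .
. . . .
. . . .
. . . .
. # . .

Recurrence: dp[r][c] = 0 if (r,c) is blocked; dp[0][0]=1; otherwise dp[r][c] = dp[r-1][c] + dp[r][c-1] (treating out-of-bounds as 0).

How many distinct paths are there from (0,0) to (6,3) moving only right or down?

r\c   0   1   2   3
  0   1   1   1   1
  1   1   2   3   4
  2   1   3   6  10
  3   1   4  10  20
  4   1   5  15  35
  5   1   6  21  56
  6   1   0  21  77

77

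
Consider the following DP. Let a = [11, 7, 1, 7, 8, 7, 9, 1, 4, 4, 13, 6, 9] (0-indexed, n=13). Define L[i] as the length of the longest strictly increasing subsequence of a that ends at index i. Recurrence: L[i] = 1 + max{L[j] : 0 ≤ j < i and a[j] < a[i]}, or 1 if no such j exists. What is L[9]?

2

   i    0    1    2    3    4    5    6    7    8    9   10   11   12
a[i]   11    7    1    7    8    7    9    1    4    4   13    6    9
L[i]    1    1    1    2    3    2    4    1    2    2    5    3    4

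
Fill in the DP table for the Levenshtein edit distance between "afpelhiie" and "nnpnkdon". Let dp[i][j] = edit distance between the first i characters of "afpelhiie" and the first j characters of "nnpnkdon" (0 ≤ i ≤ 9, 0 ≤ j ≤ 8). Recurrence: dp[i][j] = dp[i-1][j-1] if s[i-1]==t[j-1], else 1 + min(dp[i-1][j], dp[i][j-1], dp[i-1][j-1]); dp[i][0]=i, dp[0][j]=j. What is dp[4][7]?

   ''  n  n  p  n  k  d  o  n
''  0  1  2  3  4  5  6  7  8
 a  1  1  2  3  4  5  6  7  8
 f  2  2  2  3  4  5  6  7  8
 p  3  3  3  2  3  4  5  6  7
 e  4  4  4  3  3  4  5  6  7
 l  5  5  5  4  4  4  5  6  7
 h  6  6  6  5  5  5  5  6  7
 i  7  7  7  6  6  6  6  6  7
 i  8  8  8  7  7  7  7  7  7
 e  9  9  9  8  8  8  8  8  8

6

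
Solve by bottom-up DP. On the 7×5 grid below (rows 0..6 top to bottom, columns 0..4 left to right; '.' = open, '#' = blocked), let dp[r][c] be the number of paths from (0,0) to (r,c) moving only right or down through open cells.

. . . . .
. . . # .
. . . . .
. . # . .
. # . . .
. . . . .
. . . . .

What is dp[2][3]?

6

r\c   0   1   2   3   4
  0   1   1   1   1   1
  1   1   2   3   0   1
  2   1   3   6   6   7
  3   1   4   0   6  13
  4   1   0   0   6  19
  5   1   1   1   7  26
  6   1   2   3  10  36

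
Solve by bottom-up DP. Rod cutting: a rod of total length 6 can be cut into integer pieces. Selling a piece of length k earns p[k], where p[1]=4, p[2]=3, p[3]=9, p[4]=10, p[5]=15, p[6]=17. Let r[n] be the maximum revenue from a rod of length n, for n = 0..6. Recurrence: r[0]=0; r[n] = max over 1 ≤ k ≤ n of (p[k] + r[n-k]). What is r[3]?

12

   n    0    1    2    3    4    5    6
r[n]    0    4    8   12   16   20   24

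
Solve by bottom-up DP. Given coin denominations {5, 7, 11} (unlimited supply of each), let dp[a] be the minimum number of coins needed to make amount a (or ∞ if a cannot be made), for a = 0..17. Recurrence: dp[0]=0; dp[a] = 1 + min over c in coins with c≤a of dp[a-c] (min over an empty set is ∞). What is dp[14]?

2

 a  0  1  2  3  4  5  6  7  8  9 10 11 12 13 14 15 16 17
dp  0  -  -  -  -  1  -  1  -  -  2  1  2  -  2  3  2  3
(- denotes ∞ / unreachable)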